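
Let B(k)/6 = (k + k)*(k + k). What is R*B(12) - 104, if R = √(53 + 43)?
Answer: -104 + 13824*√6 ≈ 33758.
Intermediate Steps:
B(k) = 24*k² (B(k) = 6*((k + k)*(k + k)) = 6*((2*k)*(2*k)) = 6*(4*k²) = 24*k²)
R = 4*√6 (R = √96 = 4*√6 ≈ 9.7980)
R*B(12) - 104 = (4*√6)*(24*12²) - 104 = (4*√6)*(24*144) - 104 = (4*√6)*3456 - 104 = 13824*√6 - 104 = -104 + 13824*√6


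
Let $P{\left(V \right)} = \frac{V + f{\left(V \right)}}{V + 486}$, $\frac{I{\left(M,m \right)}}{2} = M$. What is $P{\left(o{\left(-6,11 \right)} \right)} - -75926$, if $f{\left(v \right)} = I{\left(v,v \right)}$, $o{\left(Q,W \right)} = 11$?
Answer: $\frac{37735255}{497} \approx 75926.0$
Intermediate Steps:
$I{\left(M,m \right)} = 2 M$
$f{\left(v \right)} = 2 v$
$P{\left(V \right)} = \frac{3 V}{486 + V}$ ($P{\left(V \right)} = \frac{V + 2 V}{V + 486} = \frac{3 V}{486 + V}$)
$P{\left(o{\left(-6,11 \right)} \right)} - -75926 = 3 \cdot 11 \frac{1}{486 + 11} - -75926 = 3 \cdot 11 \cdot \frac{1}{497} + 75926 = \frac{33}{497} + 75926 = \frac{37735255}{497}$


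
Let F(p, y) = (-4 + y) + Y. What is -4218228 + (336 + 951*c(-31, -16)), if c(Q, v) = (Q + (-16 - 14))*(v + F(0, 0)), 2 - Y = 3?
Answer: -2999661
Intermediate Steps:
Y = -1 (Y = 2 - 1*3 = 2 - 3 = -1)
F(p, y) = -5 + y (F(p, y) = (-4 + y) - 1 = -5 + y)
c(Q, v) = (-30 + Q)*(-5 + v) (c(Q, v) = (Q + (-16 - 14))*(v + (-5 + 0)) = (Q - 30)*(v - 5) = (-30 + Q)*(-5 + v))
-4218228 + (336 + 951*c(-31, -16)) = -4218228 + (336 + 951*(150 - 30*(-16) - 5*(-31) - 31*(-16))) = -4218228 + (336 + 951*(150 + 480 + 155 + 496)) = -4218228 + (336 + 951*1281) = -4218228 + (336 + 1218231) = -4218228 + 1218567 = -2999661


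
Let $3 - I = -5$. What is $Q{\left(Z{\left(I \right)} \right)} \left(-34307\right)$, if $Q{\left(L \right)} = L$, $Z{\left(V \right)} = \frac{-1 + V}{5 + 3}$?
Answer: $- \frac{240149}{8} \approx -30019.0$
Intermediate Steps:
$I = 8$ ($I = 3 - -5 = 3 + 5 = 8$)
$Z{\left(V \right)} = - \frac{1}{8} + \frac{V}{8}$ ($Z{\left(V \right)} = \frac{-1 + V}{8} = \left(-1 + V\right) \frac{1}{8} = - \frac{1}{8} + \frac{V}{8}$)
$Q{\left(Z{\left(I \right)} \right)} \left(-34307\right) = \left(- \frac{1}{8} + \frac{1}{8} \cdot 8\right) \left(-34307\right) = \left(- \frac{1}{8} + 1\right) \left(-34307\right) = \frac{7}{8} \left(-34307\right) = - \frac{240149}{8}$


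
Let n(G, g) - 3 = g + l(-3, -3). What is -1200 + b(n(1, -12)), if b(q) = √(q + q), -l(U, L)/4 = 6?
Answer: -1200 + I*√66 ≈ -1200.0 + 8.124*I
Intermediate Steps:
l(U, L) = -24 (l(U, L) = -4*6 = -24)
n(G, g) = -21 + g (n(G, g) = 3 + (g - 24) = 3 + (-24 + g) = -21 + g)
b(q) = √2*√q (b(q) = √(2*q) = √2*√q)
-1200 + b(n(1, -12)) = -1200 + √2*√(-21 - 12) = -1200 + √2*√(-33) = -1200 + √2*(I*√33) = -1200 + I*√66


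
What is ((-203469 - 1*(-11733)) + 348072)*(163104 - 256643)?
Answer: -14623513104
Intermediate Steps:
((-203469 - 1*(-11733)) + 348072)*(163104 - 256643) = ((-203469 + 11733) + 348072)*(-93539) = (-191736 + 348072)*(-93539) = 156336*(-93539) = -14623513104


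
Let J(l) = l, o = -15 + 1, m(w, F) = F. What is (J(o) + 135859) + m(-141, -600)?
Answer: 135245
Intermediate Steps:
o = -14
(J(o) + 135859) + m(-141, -600) = (-14 + 135859) - 600 = 135845 - 600 = 135245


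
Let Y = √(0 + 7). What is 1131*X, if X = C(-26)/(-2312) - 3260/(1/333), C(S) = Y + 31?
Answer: -2838652780821/2312 - 1131*√7/2312 ≈ -1.2278e+9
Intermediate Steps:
Y = √7 ≈ 2.6458
C(S) = 31 + √7 (C(S) = √7 + 31 = 31 + √7)
X = -2509860991/2312 - √7/2312 (X = (31 + √7)/(-2312) - 3260/(1/333) = (31 + √7)*(-1/2312) - 3260/1/333 = (-31/2312 - √7/2312) - 3260*333 = (-31/2312 - √7/2312) - 1085580 = -2509860991/2312 - √7/2312 ≈ -1.0856e+6)
1131*X = 1131*(-2509860991/2312 - √7/2312) = -2838652780821/2312 - 1131*√7/2312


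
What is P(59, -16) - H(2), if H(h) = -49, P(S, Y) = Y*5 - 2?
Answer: -33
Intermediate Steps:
P(S, Y) = -2 + 5*Y (P(S, Y) = 5*Y - 2 = -2 + 5*Y)
P(59, -16) - H(2) = (-2 + 5*(-16)) - 1*(-49) = (-2 - 80) + 49 = -82 + 49 = -33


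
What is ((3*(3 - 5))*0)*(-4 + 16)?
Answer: 0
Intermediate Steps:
((3*(3 - 5))*0)*(-4 + 16) = ((3*(-2))*0)*12 = -6*0*12 = 0*12 = 0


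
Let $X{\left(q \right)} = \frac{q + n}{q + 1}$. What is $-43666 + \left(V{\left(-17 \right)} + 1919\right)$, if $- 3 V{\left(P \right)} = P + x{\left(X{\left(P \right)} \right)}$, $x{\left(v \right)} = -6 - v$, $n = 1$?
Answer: $-41739$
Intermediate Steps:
$X{\left(q \right)} = 1$ ($X{\left(q \right)} = \frac{q + 1}{q + 1} = \frac{1 + q}{1 + q} = 1$)
$V{\left(P \right)} = \frac{7}{3} - \frac{P}{3}$ ($V{\left(P \right)} = - \frac{P - 7}{3} = - \frac{-7 + P}{3} = \frac{7}{3} - \frac{P}{3}$)
$-43666 + \left(V{\left(-17 \right)} + 1919\right) = -43666 + \left(\left(\frac{7}{3} - - \frac{17}{3}\right) + 1919\right) = -43666 + \left(\left(\frac{7}{3} + \frac{17}{3}\right) + 1919\right) = -43666 + \left(8 + 1919\right) = -43666 + 1927 = -41739$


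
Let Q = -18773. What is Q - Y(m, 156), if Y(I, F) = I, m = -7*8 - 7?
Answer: -18710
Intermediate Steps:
m = -63 (m = -56 - 7 = -63)
Q - Y(m, 156) = -18773 - 1*(-63) = -18773 + 63 = -18710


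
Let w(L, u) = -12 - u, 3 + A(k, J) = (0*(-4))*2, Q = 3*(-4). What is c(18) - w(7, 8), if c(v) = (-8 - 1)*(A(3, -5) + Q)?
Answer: 155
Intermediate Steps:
Q = -12
A(k, J) = -3 (A(k, J) = -3 + (0*(-4))*2 = -3 + 0*2 = -3 + 0 = -3)
c(v) = 135 (c(v) = (-8 - 1)*(-3 - 12) = -9*(-15) = 135)
c(18) - w(7, 8) = 135 - (-12 - 1*8) = 135 - (-12 - 8) = 135 - 1*(-20) = 135 + 20 = 155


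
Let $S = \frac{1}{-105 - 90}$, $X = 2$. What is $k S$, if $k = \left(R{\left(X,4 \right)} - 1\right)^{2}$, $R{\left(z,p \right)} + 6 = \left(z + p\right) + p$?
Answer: $- \frac{3}{65} \approx -0.046154$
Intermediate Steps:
$S = - \frac{1}{195}$ ($S = \frac{1}{-195} = - \frac{1}{195} \approx -0.0051282$)
$R{\left(z,p \right)} = -6 + z + 2 p$ ($R{\left(z,p \right)} = -6 + \left(\left(z + p\right) + p\right) = -6 + \left(\left(p + z\right) + p\right) = -6 + \left(z + 2 p\right) = -6 + z + 2 p$)
$k = 9$ ($k = \left(\left(-6 + 2 + 2 \cdot 4\right) - 1\right)^{2} = \left(\left(-6 + 2 + 8\right) - 1\right)^{2} = \left(4 - 1\right)^{2} = 3^{2} = 9$)
$k S = 9 \left(- \frac{1}{195}\right) = - \frac{3}{65}$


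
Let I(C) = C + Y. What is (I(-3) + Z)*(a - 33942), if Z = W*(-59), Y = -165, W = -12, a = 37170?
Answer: 1743120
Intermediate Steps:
Z = 708 (Z = -12*(-59) = 708)
I(C) = -165 + C (I(C) = C - 165 = -165 + C)
(I(-3) + Z)*(a - 33942) = ((-165 - 3) + 708)*(37170 - 33942) = (-168 + 708)*3228 = 540*3228 = 1743120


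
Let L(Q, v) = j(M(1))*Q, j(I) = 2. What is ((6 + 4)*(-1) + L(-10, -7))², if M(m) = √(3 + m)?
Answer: 900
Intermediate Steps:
L(Q, v) = 2*Q
((6 + 4)*(-1) + L(-10, -7))² = ((6 + 4)*(-1) + 2*(-10))² = (10*(-1) - 20)² = (-10 - 20)² = (-30)² = 900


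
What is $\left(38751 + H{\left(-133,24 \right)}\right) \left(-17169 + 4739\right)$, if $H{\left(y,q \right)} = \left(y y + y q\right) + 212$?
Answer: $-664507800$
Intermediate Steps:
$H{\left(y,q \right)} = 212 + y^{2} + q y$ ($H{\left(y,q \right)} = \left(y^{2} + q y\right) + 212 = 212 + y^{2} + q y$)
$\left(38751 + H{\left(-133,24 \right)}\right) \left(-17169 + 4739\right) = \left(38751 + \left(212 + \left(-133\right)^{2} + 24 \left(-133\right)\right)\right) \left(-17169 + 4739\right) = \left(38751 + \left(212 + 17689 - 3192\right)\right) \left(-12430\right) = \left(38751 + 14709\right) \left(-12430\right) = 53460 \left(-12430\right) = -664507800$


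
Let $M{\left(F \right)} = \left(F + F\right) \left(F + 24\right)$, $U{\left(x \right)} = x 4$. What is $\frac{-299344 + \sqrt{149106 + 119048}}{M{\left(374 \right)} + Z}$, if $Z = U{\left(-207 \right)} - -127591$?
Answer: $- \frac{299344}{424467} + \frac{\sqrt{268154}}{424467} \approx -0.704$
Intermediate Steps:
$U{\left(x \right)} = 4 x$
$M{\left(F \right)} = 2 F \left(24 + F\right)$
$Z = 126763$ ($Z = 4 \left(-207\right) - -127591 = -828 + 127591 = 126763$)
$\frac{-299344 + \sqrt{149106 + 119048}}{M{\left(374 \right)} + Z} = \frac{-299344 + \sqrt{149106 + 119048}}{2 \cdot 374 \left(24 + 374\right) + 126763} = \frac{-299344 + \sqrt{268154}}{2 \cdot 374 \cdot 398 + 126763} = \frac{-299344 + \sqrt{268154}}{297704 + 126763} = \frac{-299344 + \sqrt{268154}}{424467} = \left(-299344 + \sqrt{268154}\right) \frac{1}{424467} = - \frac{299344}{424467} + \frac{\sqrt{268154}}{424467}$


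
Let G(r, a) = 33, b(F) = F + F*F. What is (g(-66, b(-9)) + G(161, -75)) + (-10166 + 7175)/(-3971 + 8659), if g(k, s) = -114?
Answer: -382719/4688 ≈ -81.638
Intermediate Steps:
b(F) = F + F**2
(g(-66, b(-9)) + G(161, -75)) + (-10166 + 7175)/(-3971 + 8659) = (-114 + 33) + (-10166 + 7175)/(-3971 + 8659) = -81 - 2991/4688 = -382719/4688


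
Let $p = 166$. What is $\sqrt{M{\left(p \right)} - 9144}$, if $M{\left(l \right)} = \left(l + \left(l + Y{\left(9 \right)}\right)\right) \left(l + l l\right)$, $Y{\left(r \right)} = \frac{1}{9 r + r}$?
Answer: $\frac{\sqrt{2068845305}}{15} \approx 3032.3$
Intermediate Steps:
$Y{\left(r \right)} = \frac{1}{10 r}$
$M{\left(l \right)} = \left(\frac{1}{90} + 2 l\right) \left(l + l^{2}\right)$ ($M{\left(l \right)} = \left(l + \left(l + \frac{1}{10 \cdot 9}\right)\right) \left(l + l l\right) = \left(l + \left(l + \frac{1}{10} \cdot \frac{1}{9}\right)\right) \left(l + l^{2}\right) = \left(l + \left(l + \frac{1}{90}\right)\right) \left(l + l^{2}\right) = \left(l + \left(\frac{1}{90} + l\right)\right) \left(l + l^{2}\right) = \left(\frac{1}{90} + 2 l\right) \left(l + l^{2}\right)$)
$\sqrt{M{\left(p \right)} - 9144} = \sqrt{\frac{1}{90} \cdot 166 \left(1 + 180 \cdot 166^{2} + 181 \cdot 166\right) - 9144} = \sqrt{\frac{1}{90} \cdot 166 \left(1 + 180 \cdot 27556 + 30046\right) - 9144} = \sqrt{\frac{1}{90} \cdot 166 \left(1 + 4960080 + 30046\right) - 9144} = \sqrt{\frac{1}{90} \cdot 166 \cdot 4990127 - 9144} = \sqrt{\frac{414180541}{45} - 9144} = \sqrt{\frac{413769061}{45}} = \frac{\sqrt{2068845305}}{15}$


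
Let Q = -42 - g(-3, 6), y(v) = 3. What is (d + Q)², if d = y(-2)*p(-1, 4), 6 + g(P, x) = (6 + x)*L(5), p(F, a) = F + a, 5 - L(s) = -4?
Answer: 18225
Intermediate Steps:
L(s) = 9 (L(s) = 5 - 1*(-4) = 5 + 4 = 9)
g(P, x) = 48 + 9*x (g(P, x) = -6 + (6 + x)*9 = -6 + (54 + 9*x) = 48 + 9*x)
d = 9 (d = 3*(-1 + 4) = 3*3 = 9)
Q = -144 (Q = -42 - (48 + 9*6) = -42 - (48 + 54) = -42 - 1*102 = -42 - 102 = -144)
(d + Q)² = (9 - 144)² = (-135)² = 18225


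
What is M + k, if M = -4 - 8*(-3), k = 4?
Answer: 24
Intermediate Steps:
M = 20 (M = -4 + 24 = 20)
M + k = 20 + 4 = 24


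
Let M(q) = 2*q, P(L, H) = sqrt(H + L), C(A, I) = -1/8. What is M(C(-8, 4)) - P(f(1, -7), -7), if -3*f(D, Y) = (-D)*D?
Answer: -1/4 - 2*I*sqrt(15)/3 ≈ -0.25 - 2.582*I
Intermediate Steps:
f(D, Y) = D**2/3 (f(D, Y) = -(-D)*D/3 = -(-1)*D**2/3 = D**2/3)
C(A, I) = -1/8 (C(A, I) = -1*1/8 = -1/8)
M(C(-8, 4)) - P(f(1, -7), -7) = 2*(-1/8) - sqrt(-7 + (1/3)*1**2) = -1/4 - sqrt(-7 + (1/3)*1) = -1/4 - sqrt(-7 + 1/3) = -1/4 - sqrt(-20/3) = -1/4 - 2*I*sqrt(15)/3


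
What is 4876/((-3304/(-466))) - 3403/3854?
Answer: 26664259/38822 ≈ 686.83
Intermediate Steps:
4876/((-3304/(-466))) - 3403/3854 = 4876/((-3304*(-1/466))) - 3403*1/3854 = 4876/(1652/233) - 83/94 = 4876*(233/1652) - 83/94 = 284027/413 - 83/94 = 26664259/38822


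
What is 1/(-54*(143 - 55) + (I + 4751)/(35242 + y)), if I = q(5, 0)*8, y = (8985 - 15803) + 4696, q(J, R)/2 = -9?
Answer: -33120/157381633 ≈ -0.00021044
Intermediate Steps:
q(J, R) = -18 (q(J, R) = 2*(-9) = -18)
y = -2122 (y = -6818 + 4696 = -2122)
I = -144 (I = -18*8 = -144)
1/(-54*(143 - 55) + (I + 4751)/(35242 + y)) = 1/(-54*(143 - 55) + (-144 + 4751)/(35242 - 2122)) = 1/(-54*88 + 4607/33120) = 1/(-4752 + 4607*(1/33120)) = 1/(-4752 + 4607/33120) = 1/(-157381633/33120) = -33120/157381633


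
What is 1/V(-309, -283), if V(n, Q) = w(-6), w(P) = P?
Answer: -1/6 ≈ -0.16667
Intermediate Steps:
V(n, Q) = -6
1/V(-309, -283) = 1/(-6) = -1/6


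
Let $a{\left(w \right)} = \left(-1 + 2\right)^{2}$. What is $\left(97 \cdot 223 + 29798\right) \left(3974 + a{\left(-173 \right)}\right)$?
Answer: $204430275$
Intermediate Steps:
$a{\left(w \right)} = 1$ ($a{\left(w \right)} = 1^{2} = 1$)
$\left(97 \cdot 223 + 29798\right) \left(3974 + a{\left(-173 \right)}\right) = \left(97 \cdot 223 + 29798\right) \left(3974 + 1\right) = \left(21631 + 29798\right) 3975 = 51429 \cdot 3975 = 204430275$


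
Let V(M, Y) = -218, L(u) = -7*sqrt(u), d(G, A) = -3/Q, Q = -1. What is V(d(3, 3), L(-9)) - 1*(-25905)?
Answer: 25687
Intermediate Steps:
d(G, A) = 3 (d(G, A) = -3/(-1) = -3*(-1) = 3)
V(d(3, 3), L(-9)) - 1*(-25905) = -218 - 1*(-25905) = -218 + 25905 = 25687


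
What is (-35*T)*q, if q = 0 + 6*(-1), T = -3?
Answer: -630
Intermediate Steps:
q = -6 (q = 0 - 6 = -6)
(-35*T)*q = -35*(-3)*(-6) = 105*(-6) = -630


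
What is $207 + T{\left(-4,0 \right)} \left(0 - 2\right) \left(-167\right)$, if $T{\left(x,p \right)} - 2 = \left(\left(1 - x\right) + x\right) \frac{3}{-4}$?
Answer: $\frac{1249}{2} \approx 624.5$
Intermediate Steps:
$T{\left(x,p \right)} = \frac{5}{4}$ ($T{\left(x,p \right)} = 2 + \left(\left(1 - x\right) + x\right) \frac{3}{-4} = 2 + 1 \cdot 3 \left(- \frac{1}{4}\right) = 2 + 1 \left(- \frac{3}{4}\right) = 2 - \frac{3}{4} = \frac{5}{4}$)
$207 + T{\left(-4,0 \right)} \left(0 - 2\right) \left(-167\right) = 207 + \frac{5 \left(0 - 2\right)}{4} \left(-167\right) = 207 + \frac{5}{4} \left(-2\right) \left(-167\right) = 207 - - \frac{835}{2} = 207 + \frac{835}{2} = \frac{1249}{2}$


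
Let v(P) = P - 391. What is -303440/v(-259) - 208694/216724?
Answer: 3281353973/7043530 ≈ 465.87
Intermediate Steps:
v(P) = -391 + P
-303440/v(-259) - 208694/216724 = -303440/(-391 - 259) - 208694/216724 = -303440/(-650) - 208694*1/216724 = -303440*(-1/650) - 104347/108362 = 30344/65 - 104347/108362 = 3281353973/7043530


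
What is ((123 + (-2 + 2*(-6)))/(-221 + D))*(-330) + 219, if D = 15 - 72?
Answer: 48426/139 ≈ 348.39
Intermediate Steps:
D = -57
((123 + (-2 + 2*(-6)))/(-221 + D))*(-330) + 219 = ((123 + (-2 + 2*(-6)))/(-221 - 57))*(-330) + 219 = ((123 + (-2 - 12))/(-278))*(-330) + 219 = ((123 - 14)*(-1/278))*(-330) + 219 = (109*(-1/278))*(-330) + 219 = -109/278*(-330) + 219 = 17985/139 + 219 = 48426/139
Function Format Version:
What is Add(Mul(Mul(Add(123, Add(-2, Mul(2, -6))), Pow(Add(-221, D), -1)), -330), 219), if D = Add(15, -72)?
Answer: Rational(48426, 139) ≈ 348.39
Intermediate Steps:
D = -57
Add(Mul(Mul(Add(123, Add(-2, Mul(2, -6))), Pow(Add(-221, D), -1)), -330), 219) = Add(Mul(Mul(Add(123, Add(-2, Mul(2, -6))), Pow(Add(-221, -57), -1)), -330), 219) = Add(Mul(Mul(Add(123, Add(-2, -12)), Pow(-278, -1)), -330), 219) = Add(Mul(Mul(Add(123, -14), Rational(-1, 278)), -330), 219) = Add(Mul(Mul(109, Rational(-1, 278)), -330), 219) = Add(Mul(Rational(-109, 278), -330), 219) = Add(Rational(17985, 139), 219) = Rational(48426, 139)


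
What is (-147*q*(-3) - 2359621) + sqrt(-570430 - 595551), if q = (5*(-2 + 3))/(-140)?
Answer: -9438547/4 + I*sqrt(1165981) ≈ -2.3596e+6 + 1079.8*I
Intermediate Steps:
q = -1/28 (q = (5*1)*(-1/140) = 5*(-1/140) = -1/28 ≈ -0.035714)
(-147*q*(-3) - 2359621) + sqrt(-570430 - 595551) = (-147*(-1/28)*(-3) - 2359621) + sqrt(-570430 - 595551) = ((21/4)*(-3) - 2359621) + sqrt(-1165981) = (-63/4 - 2359621) + I*sqrt(1165981) = -9438547/4 + I*sqrt(1165981)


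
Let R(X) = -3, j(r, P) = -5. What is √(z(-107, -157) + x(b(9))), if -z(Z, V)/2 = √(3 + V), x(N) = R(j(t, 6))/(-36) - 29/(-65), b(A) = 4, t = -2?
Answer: √(80535 - 304200*I*√154)/390 ≈ 3.5605 - 3.4854*I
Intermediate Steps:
x(N) = 413/780 (x(N) = -3/(-36) - 29/(-65) = -3*(-1/36) - 29*(-1/65) = 1/12 + 29/65 = 413/780)
z(Z, V) = -2*√(3 + V)
√(z(-107, -157) + x(b(9))) = √(-2*√(3 - 157) + 413/780) = √(-2*I*√154 + 413/780) = √(413/780 - 2*I*√154)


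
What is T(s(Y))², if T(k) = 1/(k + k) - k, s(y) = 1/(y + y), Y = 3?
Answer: 289/36 ≈ 8.0278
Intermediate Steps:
s(y) = 1/(2*y)
T(k) = 1/(2*k) - k
T(s(Y))² = (1/(2*(((½)/3))) - 1/(2*3))² = (1/(2*(((½)*(⅓)))) - 1/(2*3))² = (1/(2*(⅙)) - 1*⅙)² = ((½)*6 - ⅙)² = (3 - ⅙)² = (17/6)² = 289/36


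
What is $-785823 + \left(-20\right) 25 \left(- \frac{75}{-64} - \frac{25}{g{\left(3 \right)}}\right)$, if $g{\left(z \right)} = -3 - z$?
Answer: $- \frac{37847629}{48} \approx -7.8849 \cdot 10^{5}$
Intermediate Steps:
$-785823 + \left(-20\right) 25 \left(- \frac{75}{-64} - \frac{25}{g{\left(3 \right)}}\right) = -785823 + \left(-20\right) 25 \left(- \frac{75}{-64} - \frac{25}{-3 - 3}\right) = -785823 - 500 \left(\left(-75\right) \left(- \frac{1}{64}\right) - \frac{25}{-3 - 3}\right) = -785823 - 500 \left(\frac{75}{64} - \frac{25}{-6}\right) = -785823 - 500 \left(\frac{75}{64} - - \frac{25}{6}\right) = -785823 - 500 \left(\frac{75}{64} + \frac{25}{6}\right) = -785823 - \frac{128125}{48} = - \frac{37847629}{48}$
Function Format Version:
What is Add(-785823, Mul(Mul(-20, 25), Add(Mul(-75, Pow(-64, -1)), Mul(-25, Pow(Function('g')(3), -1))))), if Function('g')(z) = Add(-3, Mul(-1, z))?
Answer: Rational(-37847629, 48) ≈ -7.8849e+5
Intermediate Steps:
Add(-785823, Mul(Mul(-20, 25), Add(Mul(-75, Pow(-64, -1)), Mul(-25, Pow(Function('g')(3), -1))))) = Add(-785823, Mul(Mul(-20, 25), Add(Mul(-75, Pow(-64, -1)), Mul(-25, Pow(Add(-3, Mul(-1, 3)), -1))))) = Add(-785823, Mul(-500, Add(Mul(-75, Rational(-1, 64)), Mul(-25, Pow(Add(-3, -3), -1))))) = Add(-785823, Mul(-500, Add(Rational(75, 64), Mul(-25, Pow(-6, -1))))) = Add(-785823, Mul(-500, Add(Rational(75, 64), Mul(-25, Rational(-1, 6))))) = Add(-785823, Mul(-500, Add(Rational(75, 64), Rational(25, 6)))) = Add(-785823, Mul(-500, Rational(1025, 192))) = Add(-785823, Rational(-128125, 48)) = Rational(-37847629, 48)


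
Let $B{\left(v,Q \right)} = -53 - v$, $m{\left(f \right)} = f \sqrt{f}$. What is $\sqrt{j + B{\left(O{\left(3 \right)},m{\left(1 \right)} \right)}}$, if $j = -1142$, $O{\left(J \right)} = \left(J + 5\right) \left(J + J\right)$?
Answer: $i \sqrt{1243} \approx 35.256 i$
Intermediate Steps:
$O{\left(J \right)} = 2 J \left(5 + J\right)$ ($O{\left(J \right)} = \left(5 + J\right) 2 J = 2 J \left(5 + J\right)$)
$m{\left(f \right)} = f^{\frac{3}{2}}$
$\sqrt{j + B{\left(O{\left(3 \right)},m{\left(1 \right)} \right)}} = \sqrt{-1142 - \left(53 + 2 \cdot 3 \left(5 + 3\right)\right)} = \sqrt{-1142 - \left(53 + 2 \cdot 3 \cdot 8\right)} = \sqrt{-1142 - 101} = \sqrt{-1243} = i \sqrt{1243}$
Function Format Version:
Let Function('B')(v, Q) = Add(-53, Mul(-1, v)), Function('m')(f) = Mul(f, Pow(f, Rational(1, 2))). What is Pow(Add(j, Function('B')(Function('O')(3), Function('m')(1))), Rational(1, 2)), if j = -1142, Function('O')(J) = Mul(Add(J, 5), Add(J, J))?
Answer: Mul(I, Pow(1243, Rational(1, 2))) ≈ Mul(35.256, I)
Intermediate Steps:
Function('O')(J) = Mul(2, J, Add(5, J)) (Function('O')(J) = Mul(Add(5, J), Mul(2, J)) = Mul(2, J, Add(5, J)))
Function('m')(f) = Pow(f, Rational(3, 2))
Pow(Add(j, Function('B')(Function('O')(3), Function('m')(1))), Rational(1, 2)) = Pow(Add(-1142, Add(-53, Mul(-1, Mul(2, 3, Add(5, 3))))), Rational(1, 2)) = Pow(Add(-1142, Add(-53, Mul(-1, Mul(2, 3, 8)))), Rational(1, 2)) = Pow(Add(-1142, Add(-53, Mul(-1, 48))), Rational(1, 2)) = Pow(Add(-1142, Add(-53, -48)), Rational(1, 2)) = Pow(Add(-1142, -101), Rational(1, 2)) = Pow(-1243, Rational(1, 2)) = Mul(I, Pow(1243, Rational(1, 2)))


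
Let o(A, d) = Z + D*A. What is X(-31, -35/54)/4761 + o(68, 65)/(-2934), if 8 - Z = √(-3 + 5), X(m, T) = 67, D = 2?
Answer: -27167/776043 + √2/2934 ≈ -0.034525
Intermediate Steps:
Z = 8 - √2 (Z = 8 - √(-3 + 5) = 8 - √2 ≈ 6.5858)
o(A, d) = 8 - √2 + 2*A (o(A, d) = (8 - √2) + 2*A = 8 - √2 + 2*A)
X(-31, -35/54)/4761 + o(68, 65)/(-2934) = 67/4761 + (8 - √2 + 2*68)/(-2934) = 67*(1/4761) + (8 - √2 + 136)*(-1/2934) = 67/4761 + (144 - √2)*(-1/2934) = 67/4761 + (-8/163 + √2/2934) = -27167/776043 + √2/2934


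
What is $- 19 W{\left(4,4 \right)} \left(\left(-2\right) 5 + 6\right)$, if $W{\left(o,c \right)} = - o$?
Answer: $-304$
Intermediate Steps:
$- 19 W{\left(4,4 \right)} \left(\left(-2\right) 5 + 6\right) = - 19 \left(\left(-1\right) 4\right) \left(\left(-2\right) 5 + 6\right) = \left(-19\right) \left(-4\right) \left(-10 + 6\right) = 76 \left(-4\right) = -304$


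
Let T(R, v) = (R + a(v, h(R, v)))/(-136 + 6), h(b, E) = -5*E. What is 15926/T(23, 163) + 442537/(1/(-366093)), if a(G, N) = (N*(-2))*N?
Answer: -215218057004598427/1328427 ≈ -1.6201e+11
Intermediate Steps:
a(G, N) = -2*N**2 (a(G, N) = (-2*N)*N = -2*N**2)
T(R, v) = -R/130 + 5*v**2/13 (T(R, v) = (R - 2*25*v**2)/(-136 + 6) = (R - 50*v**2)/(-130) = (R - 50*v**2)*(-1/130) = -R/130 + 5*v**2/13)
15926/T(23, 163) + 442537/(1/(-366093)) = 15926/(-1/130*23 + (5/13)*163**2) + 442537/(1/(-366093)) = 15926/(-23/130 + (5/13)*26569) + 442537/(-1/366093) = 15926/(-23/130 + 132845/13) + 442537*(-366093) = 15926/(1328427/130) - 162009697941 = 15926*(130/1328427) - 162009697941 = 2070380/1328427 - 162009697941 = -215218057004598427/1328427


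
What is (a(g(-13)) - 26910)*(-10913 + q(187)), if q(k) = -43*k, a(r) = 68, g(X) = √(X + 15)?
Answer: 508763268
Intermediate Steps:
g(X) = √(15 + X)
(a(g(-13)) - 26910)*(-10913 + q(187)) = (68 - 26910)*(-10913 - 43*187) = -26842*(-10913 - 8041) = -26842*(-18954) = 508763268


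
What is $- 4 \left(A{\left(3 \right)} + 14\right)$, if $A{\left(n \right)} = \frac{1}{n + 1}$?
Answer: $-57$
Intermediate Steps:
$A{\left(n \right)} = \frac{1}{1 + n}$
$- 4 \left(A{\left(3 \right)} + 14\right) = - 4 \left(\frac{1}{1 + 3} + 14\right) = - 4 \left(\frac{1}{4} + 14\right) = \left(-4\right) \frac{57}{4} = -57$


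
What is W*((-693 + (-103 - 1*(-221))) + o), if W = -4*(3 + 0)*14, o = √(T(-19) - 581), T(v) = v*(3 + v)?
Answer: 96600 - 168*I*√277 ≈ 96600.0 - 2796.1*I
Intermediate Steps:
o = I*√277 (o = √(-19*(3 - 19) - 581) = √(-19*(-16) - 581) = √(304 - 581) = √(-277) = I*√277 ≈ 16.643*I)
W = -168 (W = -4*3*14 = -12*14 = -168)
W*((-693 + (-103 - 1*(-221))) + o) = -168*((-693 + (-103 - 1*(-221))) + I*√277) = -168*((-693 + (-103 + 221)) + I*√277) = -168*((-693 + 118) + I*√277) = -168*(-575 + I*√277) = 96600 - 168*I*√277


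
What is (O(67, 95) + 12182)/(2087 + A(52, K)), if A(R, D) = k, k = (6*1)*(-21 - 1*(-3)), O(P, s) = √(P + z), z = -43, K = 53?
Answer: 12182/1979 + 2*√6/1979 ≈ 6.1581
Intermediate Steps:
O(P, s) = √(-43 + P) (O(P, s) = √(P - 43) = √(-43 + P))
k = -108 (k = 6*(-21 + 3) = 6*(-18) = -108)
A(R, D) = -108
(O(67, 95) + 12182)/(2087 + A(52, K)) = (√(-43 + 67) + 12182)/(2087 - 108) = (√24 + 12182)/1979 = (2*√6 + 12182)*(1/1979) = (12182 + 2*√6)*(1/1979) = 12182/1979 + 2*√6/1979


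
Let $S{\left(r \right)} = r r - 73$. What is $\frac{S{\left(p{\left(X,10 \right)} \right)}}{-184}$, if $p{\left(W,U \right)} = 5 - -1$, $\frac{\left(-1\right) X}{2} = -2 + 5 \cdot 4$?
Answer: $\frac{37}{184} \approx 0.20109$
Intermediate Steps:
$X = -36$ ($X = - 2 \left(-2 + 5 \cdot 4\right) = - 2 \left(-2 + 20\right) = \left(-2\right) 18 = -36$)
$p{\left(W,U \right)} = 6$ ($p{\left(W,U \right)} = 5 + 1 = 6$)
$S{\left(r \right)} = -73 + r^{2}$ ($S{\left(r \right)} = r^{2} - 73 = -73 + r^{2}$)
$\frac{S{\left(p{\left(X,10 \right)} \right)}}{-184} = \frac{-73 + 6^{2}}{-184} = \left(-73 + 36\right) \left(- \frac{1}{184}\right) = \left(-37\right) \left(- \frac{1}{184}\right) = \frac{37}{184}$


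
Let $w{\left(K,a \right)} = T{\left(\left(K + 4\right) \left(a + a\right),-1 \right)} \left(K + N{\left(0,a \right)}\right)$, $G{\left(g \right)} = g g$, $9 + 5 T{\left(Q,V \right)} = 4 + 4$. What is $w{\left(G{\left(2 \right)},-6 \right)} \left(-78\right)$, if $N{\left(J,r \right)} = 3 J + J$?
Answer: $\frac{312}{5} \approx 62.4$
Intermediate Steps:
$N{\left(J,r \right)} = 4 J$
$T{\left(Q,V \right)} = - \frac{1}{5}$ ($T{\left(Q,V \right)} = - \frac{9}{5} + \frac{4 + 4}{5} = - \frac{9}{5} + \frac{1}{5} \cdot 8 = - \frac{9}{5} + \frac{8}{5} = - \frac{1}{5}$)
$G{\left(g \right)} = g^{2}$
$w{\left(K,a \right)} = - \frac{K}{5}$ ($w{\left(K,a \right)} = - \frac{K + 4 \cdot 0}{5} = - \frac{K + 0}{5} = - \frac{K}{5}$)
$w{\left(G{\left(2 \right)},-6 \right)} \left(-78\right) = - \frac{2^{2}}{5} \left(-78\right) = \left(- \frac{1}{5}\right) 4 \left(-78\right) = \left(- \frac{4}{5}\right) \left(-78\right) = \frac{312}{5}$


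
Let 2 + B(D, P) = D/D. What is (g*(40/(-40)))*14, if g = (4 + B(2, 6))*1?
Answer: -42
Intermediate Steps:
B(D, P) = -1 (B(D, P) = -2 + D/D = -2 + 1 = -1)
g = 3 (g = (4 - 1)*1 = 3*1 = 3)
(g*(40/(-40)))*14 = (3*(40/(-40)))*14 = (3*(40*(-1/40)))*14 = (3*(-1))*14 = -3*14 = -42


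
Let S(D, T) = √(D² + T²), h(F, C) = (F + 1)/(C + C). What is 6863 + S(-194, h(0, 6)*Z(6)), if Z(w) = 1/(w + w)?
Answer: 6863 + √780420097/144 ≈ 7057.0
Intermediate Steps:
h(F, C) = (1 + F)/(2*C) (h(F, C) = (1 + F)/((2*C)) = (1 + F)*(1/(2*C)) = (1 + F)/(2*C))
Z(w) = 1/(2*w)
6863 + S(-194, h(0, 6)*Z(6)) = 6863 + √((-194)² + (((½)*(1 + 0)/6)*((½)/6))²) = 6863 + √(37636 + (((½)*(⅙)*1)*((½)*(⅙)))²) = 6863 + √(37636 + ((1/12)*(1/12))²) = 6863 + √(37636 + (1/144)²) = 6863 + √(37636 + 1/20736) = 6863 + √(780420097/20736) = 6863 + √780420097/144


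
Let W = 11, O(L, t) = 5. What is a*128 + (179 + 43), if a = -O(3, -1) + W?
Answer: 990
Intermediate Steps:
a = 6 (a = -1*5 + 11 = -5 + 11 = 6)
a*128 + (179 + 43) = 6*128 + (179 + 43) = 768 + 222 = 990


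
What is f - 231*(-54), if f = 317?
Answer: 12791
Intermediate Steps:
f - 231*(-54) = 317 - 231*(-54) = 317 + 12474 = 12791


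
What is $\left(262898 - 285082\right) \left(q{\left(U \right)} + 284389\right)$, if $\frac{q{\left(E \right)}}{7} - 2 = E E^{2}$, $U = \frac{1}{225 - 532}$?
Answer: $- \frac{182553076435708048}{28934443} \approx -6.3092 \cdot 10^{9}$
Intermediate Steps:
$U = - \frac{1}{307}$ ($U = \frac{1}{-307} = - \frac{1}{307} \approx -0.0032573$)
$q{\left(E \right)} = 14 + 7 E^{3}$ ($q{\left(E \right)} = 14 + 7 E E^{2} = 14 + 7 E^{3}$)
$\left(262898 - 285082\right) \left(q{\left(U \right)} + 284389\right) = \left(262898 - 285082\right) \left(\left(14 + 7 \left(- \frac{1}{307}\right)^{3}\right) + 284389\right) = - 22184 \left(\left(14 + 7 \left(- \frac{1}{28934443}\right)\right) + 284389\right) = - 22184 \left(\left(14 - \frac{7}{28934443}\right) + 284389\right) = - 22184 \left(\frac{405082195}{28934443} + 284389\right) = \left(-22184\right) \frac{8229042392522}{28934443} = - \frac{182553076435708048}{28934443}$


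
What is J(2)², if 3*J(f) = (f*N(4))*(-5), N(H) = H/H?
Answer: 100/9 ≈ 11.111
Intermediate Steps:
N(H) = 1
J(f) = -5*f/3 (J(f) = ((f*1)*(-5))/3 = (f*(-5))/3 = (-5*f)/3 = -5*f/3)
J(2)² = (-5/3*2)² = (-10/3)² = 100/9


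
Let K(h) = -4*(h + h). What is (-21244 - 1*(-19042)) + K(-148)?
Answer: -1018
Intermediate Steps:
K(h) = -8*h
(-21244 - 1*(-19042)) + K(-148) = (-21244 - 1*(-19042)) - 8*(-148) = (-21244 + 19042) + 1184 = -2202 + 1184 = -1018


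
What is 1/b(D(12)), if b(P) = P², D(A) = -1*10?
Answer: 1/100 ≈ 0.010000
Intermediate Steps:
D(A) = -10
1/b(D(12)) = 1/((-10)²) = 1/100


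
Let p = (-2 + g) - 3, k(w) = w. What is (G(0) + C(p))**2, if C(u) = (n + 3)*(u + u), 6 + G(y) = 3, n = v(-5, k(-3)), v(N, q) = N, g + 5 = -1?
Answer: 1681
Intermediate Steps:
g = -6 (g = -5 - 1 = -6)
n = -5
G(y) = -3 (G(y) = -6 + 3 = -3)
p = -11 (p = (-2 - 6) - 3 = -8 - 3 = -11)
C(u) = -4*u (C(u) = (-5 + 3)*(u + u) = -4*u)
(G(0) + C(p))**2 = (-3 - 4*(-11))**2 = (-3 + 44)**2 = 41**2 = 1681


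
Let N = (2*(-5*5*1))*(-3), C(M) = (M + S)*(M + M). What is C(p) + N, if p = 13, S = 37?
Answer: 1450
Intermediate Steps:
C(M) = 2*M*(37 + M) (C(M) = (M + 37)*(M + M) = (37 + M)*(2*M) = 2*M*(37 + M))
N = 150 (N = (2*(-25*1))*(-3) = (2*(-25))*(-3) = -50*(-3) = 150)
C(p) + N = 2*13*(37 + 13) + 150 = 2*13*50 + 150 = 1300 + 150 = 1450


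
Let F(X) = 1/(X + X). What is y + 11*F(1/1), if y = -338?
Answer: -665/2 ≈ -332.50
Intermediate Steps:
F(X) = 1/(2*X)
y + 11*F(1/1) = -338 + 11*(1/(2*(1/1))) = -338 + 11*((½)/1) = -338 + 11*((½)*1) = -338 + 11*(½) = -338 + 11/2 = -665/2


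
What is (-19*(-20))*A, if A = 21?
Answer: 7980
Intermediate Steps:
(-19*(-20))*A = -19*(-20)*21 = 380*21 = 7980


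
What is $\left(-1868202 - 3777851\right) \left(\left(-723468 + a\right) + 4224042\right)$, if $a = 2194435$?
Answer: $-32154322649477$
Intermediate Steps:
$\left(-1868202 - 3777851\right) \left(\left(-723468 + a\right) + 4224042\right) = \left(-1868202 - 3777851\right) \left(\left(-723468 + 2194435\right) + 4224042\right) = - 5646053 \left(1470967 + 4224042\right) = \left(-5646053\right) 5695009 = -32154322649477$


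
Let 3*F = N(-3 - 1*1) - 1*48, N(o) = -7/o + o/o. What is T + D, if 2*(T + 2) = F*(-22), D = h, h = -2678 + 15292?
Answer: 153335/12 ≈ 12778.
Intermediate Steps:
N(o) = 1 - 7/o (N(o) = -7/o + 1 = 1 - 7/o)
F = -181/12 (F = ((-7 + (-3 - 1*1))/(-3 - 1*1) - 1*48)/3 = ((-7 + (-3 - 1))/(-3 - 1) - 48)/3 = ((-7 - 4)/(-4) - 48)/3 = (-1/4*(-11) - 48)/3 = (11/4 - 48)/3 = (1/3)*(-181/4) = -181/12 ≈ -15.083)
h = 12614
D = 12614
T = 1967/12 (T = -2 + (-181/12*(-22))/2 = -2 + (1/2)*(1991/6) = -2 + 1991/12 = 1967/12 ≈ 163.92)
T + D = 1967/12 + 12614 = 153335/12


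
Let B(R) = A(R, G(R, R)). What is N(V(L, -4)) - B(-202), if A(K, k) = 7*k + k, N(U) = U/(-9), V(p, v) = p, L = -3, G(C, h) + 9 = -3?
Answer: 289/3 ≈ 96.333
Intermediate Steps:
G(C, h) = -12 (G(C, h) = -9 - 3 = -12)
N(U) = -U/9 (N(U) = U*(-⅑) = -U/9)
A(K, k) = 8*k
B(R) = -96 (B(R) = 8*(-12) = -96)
N(V(L, -4)) - B(-202) = -⅑*(-3) - 1*(-96) = ⅓ + 96 = 289/3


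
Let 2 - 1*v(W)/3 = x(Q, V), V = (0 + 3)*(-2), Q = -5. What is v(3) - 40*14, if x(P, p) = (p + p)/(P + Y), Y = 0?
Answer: -2806/5 ≈ -561.20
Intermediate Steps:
V = -6 (V = 3*(-2) = -6)
x(P, p) = 2*p/P (x(P, p) = (p + p)/(P + 0) = (2*p)/P = 2*p/P)
v(W) = -6/5 (v(W) = 6 - 6*(-6)/(-5) = 6 - 6*(-6)*(-1)/5 = 6 - 3*12/5 = 6 - 36/5 = -6/5)
v(3) - 40*14 = -6/5 - 40*14 = -6/5 - 560 = -2806/5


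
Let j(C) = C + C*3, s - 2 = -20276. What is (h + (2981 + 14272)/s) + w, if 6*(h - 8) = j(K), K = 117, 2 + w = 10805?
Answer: 73582111/6758 ≈ 10888.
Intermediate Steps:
w = 10803 (w = -2 + 10805 = 10803)
s = -20274 (s = 2 - 20276 = -20274)
j(C) = 4*C (j(C) = C + 3*C = 4*C)
h = 86 (h = 8 + (4*117)/6 = 8 + (⅙)*468 = 8 + 78 = 86)
(h + (2981 + 14272)/s) + w = (86 + (2981 + 14272)/(-20274)) + 10803 = (86 + 17253*(-1/20274)) + 10803 = (86 - 5751/6758) + 10803 = 575437/6758 + 10803 = 73582111/6758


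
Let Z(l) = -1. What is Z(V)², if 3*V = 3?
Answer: 1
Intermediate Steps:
V = 1 (V = (⅓)*3 = 1)
Z(V)² = (-1)² = 1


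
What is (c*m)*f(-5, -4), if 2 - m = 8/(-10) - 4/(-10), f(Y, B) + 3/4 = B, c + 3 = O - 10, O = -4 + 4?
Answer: 741/5 ≈ 148.20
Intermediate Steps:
O = 0
c = -13 (c = -3 + (0 - 10) = -3 - 10 = -13)
f(Y, B) = -3/4 + B
m = 12/5 (m = 2 - (8/(-10) - 4/(-10)) = 2 - (8*(-1/10) - 4*(-1/10)) = 2 - (-4/5 + 2/5) = 2 - 1*(-2/5) = 2 + 2/5 = 12/5 ≈ 2.4000)
(c*m)*f(-5, -4) = (-13*12/5)*(-3/4 - 4) = -156/5*(-19/4) = 741/5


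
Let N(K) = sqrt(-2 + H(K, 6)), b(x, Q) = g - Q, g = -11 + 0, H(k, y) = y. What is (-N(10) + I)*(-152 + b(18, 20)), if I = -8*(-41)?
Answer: -59658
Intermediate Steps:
I = 328
g = -11
b(x, Q) = -11 - Q
N(K) = 2 (N(K) = sqrt(-2 + 6) = sqrt(4) = 2)
(-N(10) + I)*(-152 + b(18, 20)) = (-1*2 + 328)*(-152 + (-11 - 1*20)) = (-2 + 328)*(-152 + (-11 - 20)) = 326*(-152 - 31) = 326*(-183) = -59658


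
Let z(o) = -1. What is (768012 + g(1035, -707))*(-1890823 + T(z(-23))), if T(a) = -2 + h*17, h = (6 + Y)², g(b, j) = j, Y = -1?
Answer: -1450513372000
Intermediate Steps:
h = 25 (h = (6 - 1)² = 5² = 25)
T(a) = 423 (T(a) = -2 + 25*17 = -2 + 425 = 423)
(768012 + g(1035, -707))*(-1890823 + T(z(-23))) = (768012 - 707)*(-1890823 + 423) = 767305*(-1890400) = -1450513372000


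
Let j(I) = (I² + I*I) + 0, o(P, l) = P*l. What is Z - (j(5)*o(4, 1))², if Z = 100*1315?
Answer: 91500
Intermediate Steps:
Z = 131500
j(I) = 2*I² (j(I) = (I² + I²) + 0 = 2*I² + 0 = 2*I²)
Z - (j(5)*o(4, 1))² = 131500 - ((2*5²)*(4*1))² = 131500 - ((2*25)*4)² = 131500 - (50*4)² = 131500 - 1*200² = 131500 - 1*40000 = 131500 - 40000 = 91500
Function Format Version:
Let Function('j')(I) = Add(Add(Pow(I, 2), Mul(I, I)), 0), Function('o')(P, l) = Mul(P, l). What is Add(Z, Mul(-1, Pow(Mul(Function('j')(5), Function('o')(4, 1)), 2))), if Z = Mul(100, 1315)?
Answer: 91500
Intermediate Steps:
Z = 131500
Function('j')(I) = Mul(2, Pow(I, 2)) (Function('j')(I) = Add(Add(Pow(I, 2), Pow(I, 2)), 0) = Add(Mul(2, Pow(I, 2)), 0) = Mul(2, Pow(I, 2)))
Add(Z, Mul(-1, Pow(Mul(Function('j')(5), Function('o')(4, 1)), 2))) = Add(131500, Mul(-1, Pow(Mul(Mul(2, Pow(5, 2)), Mul(4, 1)), 2))) = Add(131500, Mul(-1, Pow(Mul(Mul(2, 25), 4), 2))) = Add(131500, Mul(-1, Pow(Mul(50, 4), 2))) = Add(131500, Mul(-1, Pow(200, 2))) = Add(131500, Mul(-1, 40000)) = Add(131500, -40000) = 91500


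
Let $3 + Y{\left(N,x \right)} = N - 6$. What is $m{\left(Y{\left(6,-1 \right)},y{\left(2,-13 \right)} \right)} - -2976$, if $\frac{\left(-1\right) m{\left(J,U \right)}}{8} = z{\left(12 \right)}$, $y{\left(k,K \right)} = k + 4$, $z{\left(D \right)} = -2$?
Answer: $2992$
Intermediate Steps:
$Y{\left(N,x \right)} = -9 + N$ ($Y{\left(N,x \right)} = -3 + \left(N - 6\right) = -3 + \left(-6 + N\right) = -9 + N$)
$y{\left(k,K \right)} = 4 + k$
$m{\left(J,U \right)} = 16$ ($m{\left(J,U \right)} = \left(-8\right) \left(-2\right) = 16$)
$m{\left(Y{\left(6,-1 \right)},y{\left(2,-13 \right)} \right)} - -2976 = 16 - -2976 = 16 + 2976 = 2992$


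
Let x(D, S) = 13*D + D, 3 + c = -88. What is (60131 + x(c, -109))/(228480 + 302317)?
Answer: 58857/530797 ≈ 0.11088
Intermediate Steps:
c = -91 (c = -3 - 88 = -91)
x(D, S) = 14*D
(60131 + x(c, -109))/(228480 + 302317) = (60131 + 14*(-91))/(228480 + 302317) = (60131 - 1274)/530797 = 58857*(1/530797) = 58857/530797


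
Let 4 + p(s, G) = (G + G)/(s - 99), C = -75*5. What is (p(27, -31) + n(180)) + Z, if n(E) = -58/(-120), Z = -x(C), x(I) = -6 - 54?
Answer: 5161/90 ≈ 57.344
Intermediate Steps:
C = -375
p(s, G) = -4 + 2*G/(-99 + s) (p(s, G) = -4 + (G + G)/(s - 99) = -4 + (2*G)/(-99 + s) = -4 + 2*G/(-99 + s))
x(I) = -60
Z = 60 (Z = -1*(-60) = 60)
n(E) = 29/60 (n(E) = -58*(-1/120) = 29/60)
(p(27, -31) + n(180)) + Z = (2*(198 - 31 - 2*27)/(-99 + 27) + 29/60) + 60 = (2*(198 - 31 - 54)/(-72) + 29/60) + 60 = (2*(-1/72)*113 + 29/60) + 60 = (-113/36 + 29/60) + 60 = -239/90 + 60 = 5161/90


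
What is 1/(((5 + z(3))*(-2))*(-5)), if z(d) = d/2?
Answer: 1/65 ≈ 0.015385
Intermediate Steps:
z(d) = d/2 (z(d) = d*(1/2) = d/2)
1/(((5 + z(3))*(-2))*(-5)) = 1/(((5 + (1/2)*3)*(-2))*(-5)) = 1/(((5 + 3/2)*(-2))*(-5)) = 1/(((13/2)*(-2))*(-5)) = 1/(-13*(-5)) = 1/65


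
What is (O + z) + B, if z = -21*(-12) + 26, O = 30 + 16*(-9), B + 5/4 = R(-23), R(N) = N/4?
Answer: 157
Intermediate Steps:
R(N) = N/4 (R(N) = N*(¼) = N/4)
B = -7 (B = -5/4 + (¼)*(-23) = -5/4 - 23/4 = -7)
O = -114 (O = 30 - 144 = -114)
z = 278 (z = 252 + 26 = 278)
(O + z) + B = (-114 + 278) - 7 = 164 - 7 = 157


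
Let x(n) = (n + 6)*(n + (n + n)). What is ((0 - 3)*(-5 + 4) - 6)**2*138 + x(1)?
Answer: 1263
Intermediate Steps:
x(n) = 3*n*(6 + n) (x(n) = (6 + n)*(n + 2*n) = (6 + n)*(3*n) = 3*n*(6 + n))
((0 - 3)*(-5 + 4) - 6)**2*138 + x(1) = ((0 - 3)*(-5 + 4) - 6)**2*138 + 3*1*(6 + 1) = (-3*(-1) - 6)**2*138 + 3*1*7 = (3 - 6)**2*138 + 21 = (-3)**2*138 + 21 = 9*138 + 21 = 1242 + 21 = 1263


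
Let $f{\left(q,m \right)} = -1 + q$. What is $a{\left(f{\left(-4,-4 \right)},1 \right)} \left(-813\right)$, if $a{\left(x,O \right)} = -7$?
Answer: $5691$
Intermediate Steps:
$a{\left(f{\left(-4,-4 \right)},1 \right)} \left(-813\right) = \left(-7\right) \left(-813\right) = 5691$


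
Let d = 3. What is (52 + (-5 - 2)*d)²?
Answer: 961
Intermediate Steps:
(52 + (-5 - 2)*d)² = (52 + (-5 - 2)*3)² = (52 - 7*3)² = (52 - 21)² = 31² = 961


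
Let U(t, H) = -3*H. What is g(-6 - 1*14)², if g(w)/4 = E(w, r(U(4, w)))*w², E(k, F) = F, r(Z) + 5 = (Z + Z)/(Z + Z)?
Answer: 40960000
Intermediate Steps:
r(Z) = -4 (r(Z) = -5 + (Z + Z)/(Z + Z) = -5 + (2*Z)/((2*Z)) = -5 + (2*Z)*(1/(2*Z)) = -5 + 1 = -4)
g(w) = -16*w² (g(w) = 4*(-4*w²) = -16*w²)
g(-6 - 1*14)² = (-16*(-6 - 1*14)²)² = (-16*(-6 - 14)²)² = (-16*(-20)²)² = (-16*400)² = (-6400)² = 40960000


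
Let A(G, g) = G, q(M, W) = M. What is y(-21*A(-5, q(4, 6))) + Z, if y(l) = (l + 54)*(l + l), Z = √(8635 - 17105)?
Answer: 33390 + 11*I*√70 ≈ 33390.0 + 92.033*I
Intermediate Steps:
Z = 11*I*√70 (Z = √(-8470) = 11*I*√70 ≈ 92.033*I)
y(l) = 2*l*(54 + l) (y(l) = (54 + l)*(2*l) = 2*l*(54 + l))
y(-21*A(-5, q(4, 6))) + Z = 2*(-21*(-5))*(54 - 21*(-5)) + 11*I*√70 = 2*105*(54 + 105) + 11*I*√70 = 2*105*159 + 11*I*√70 = 33390 + 11*I*√70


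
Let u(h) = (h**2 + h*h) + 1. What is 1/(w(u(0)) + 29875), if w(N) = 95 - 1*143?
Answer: 1/29827 ≈ 3.3527e-5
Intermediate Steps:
u(h) = 1 + 2*h**2 (u(h) = (h**2 + h**2) + 1 = 2*h**2 + 1 = 1 + 2*h**2)
w(N) = -48 (w(N) = 95 - 143 = -48)
1/(w(u(0)) + 29875) = 1/(-48 + 29875) = 1/29827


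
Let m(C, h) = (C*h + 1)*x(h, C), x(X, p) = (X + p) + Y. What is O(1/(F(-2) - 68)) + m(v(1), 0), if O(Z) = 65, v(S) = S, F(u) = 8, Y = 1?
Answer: 67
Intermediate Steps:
x(X, p) = 1 + X + p (x(X, p) = (X + p) + 1 = 1 + X + p)
m(C, h) = (1 + C*h)*(1 + C + h) (m(C, h) = (C*h + 1)*(1 + h + C) = (1 + C*h)*(1 + C + h))
O(1/(F(-2) - 68)) + m(v(1), 0) = 65 + (1 + 1*0)*(1 + 1 + 0) = 65 + (1 + 0)*2 = 65 + 1*2 = 65 + 2 = 67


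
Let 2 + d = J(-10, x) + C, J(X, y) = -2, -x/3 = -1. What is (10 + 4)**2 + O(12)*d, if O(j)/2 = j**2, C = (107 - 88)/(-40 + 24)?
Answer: -1298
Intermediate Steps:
x = 3 (x = -3*(-1) = 3)
C = -19/16 (C = 19/(-16) = 19*(-1/16) = -19/16 ≈ -1.1875)
d = -83/16 (d = -2 + (-2 - 19/16) = -2 - 51/16 = -83/16 ≈ -5.1875)
O(j) = 2*j**2
(10 + 4)**2 + O(12)*d = (10 + 4)**2 + (2*12**2)*(-83/16) = 14**2 + (2*144)*(-83/16) = 196 + 288*(-83/16) = 196 - 1494 = -1298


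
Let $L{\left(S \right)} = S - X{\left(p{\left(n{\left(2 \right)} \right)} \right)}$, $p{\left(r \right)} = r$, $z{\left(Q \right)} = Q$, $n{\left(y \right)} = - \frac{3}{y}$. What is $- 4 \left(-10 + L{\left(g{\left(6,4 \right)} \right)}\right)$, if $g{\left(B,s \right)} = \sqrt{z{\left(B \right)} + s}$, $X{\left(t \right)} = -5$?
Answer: $20 - 4 \sqrt{10} \approx 7.3509$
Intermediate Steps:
$g{\left(B,s \right)} = \sqrt{B + s}$
$L{\left(S \right)} = 5 + S$ ($L{\left(S \right)} = S - -5 = S + 5 = 5 + S$)
$- 4 \left(-10 + L{\left(g{\left(6,4 \right)} \right)}\right) = - 4 \left(-10 + \left(5 + \sqrt{6 + 4}\right)\right) = - 4 \left(-10 + \left(5 + \sqrt{10}\right)\right) = - 4 \left(-5 + \sqrt{10}\right) = 20 - 4 \sqrt{10}$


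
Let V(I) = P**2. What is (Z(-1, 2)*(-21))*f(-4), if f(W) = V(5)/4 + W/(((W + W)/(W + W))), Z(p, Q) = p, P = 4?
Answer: 0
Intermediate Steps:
V(I) = 16 (V(I) = 4**2 = 16)
f(W) = 4 + W (f(W) = 16/4 + W/(((W + W)/(W + W))) = 16*(1/4) + W/(((2*W)/((2*W)))) = 4 + W/(((2*W)*(1/(2*W)))) = 4 + W/1 = 4 + W*1 = 4 + W)
(Z(-1, 2)*(-21))*f(-4) = (-1*(-21))*(4 - 4) = 21*0 = 0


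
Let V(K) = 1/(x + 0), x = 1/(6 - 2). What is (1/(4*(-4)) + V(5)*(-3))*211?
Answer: -40723/16 ≈ -2545.2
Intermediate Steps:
x = ¼ (x = 1/4 = ¼ ≈ 0.25000)
V(K) = 4 (V(K) = 1/(¼ + 0) = 1/(¼) = 4)
(1/(4*(-4)) + V(5)*(-3))*211 = (1/(4*(-4)) + 4*(-3))*211 = (1/(-16) - 12)*211 = (-1/16 - 12)*211 = -193/16*211 = -40723/16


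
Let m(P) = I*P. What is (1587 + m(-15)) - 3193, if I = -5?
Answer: -1531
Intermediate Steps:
m(P) = -5*P
(1587 + m(-15)) - 3193 = (1587 - 5*(-15)) - 3193 = (1587 + 75) - 3193 = 1662 - 3193 = -1531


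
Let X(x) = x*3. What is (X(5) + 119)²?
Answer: 17956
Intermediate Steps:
X(x) = 3*x
(X(5) + 119)² = (3*5 + 119)² = (15 + 119)² = 134² = 17956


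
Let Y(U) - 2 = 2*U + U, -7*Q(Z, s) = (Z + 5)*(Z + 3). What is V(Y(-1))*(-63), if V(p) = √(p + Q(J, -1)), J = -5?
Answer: -63*I ≈ -63.0*I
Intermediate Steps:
Q(Z, s) = -(3 + Z)*(5 + Z)/7 (Q(Z, s) = -(Z + 5)*(Z + 3)/7 = -(5 + Z)*(3 + Z)/7 = -(3 + Z)*(5 + Z)/7)
Y(U) = 2 + 3*U (Y(U) = 2 + (2*U + U) = 2 + 3*U)
V(p) = √p (V(p) = √(p + (-15/7 - 8/7*(-5) - ⅐*(-5)²)) = √(p + (-15/7 + 40/7 - ⅐*25)) = √(p + (-15/7 + 40/7 - 25/7)) = √(p + 0) = √p)
V(Y(-1))*(-63) = √(2 + 3*(-1))*(-63) = √(2 - 3)*(-63) = √(-1)*(-63) = I*(-63) = -63*I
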